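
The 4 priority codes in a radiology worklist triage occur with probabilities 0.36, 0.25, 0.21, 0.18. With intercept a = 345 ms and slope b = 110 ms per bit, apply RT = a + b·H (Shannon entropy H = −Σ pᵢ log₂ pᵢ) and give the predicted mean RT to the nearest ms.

559 ms

Entropy contributions −pᵢ log₂ pᵢ: 0.5306, 0.5000, 0.4728, 0.4453; sum H = 1.9487 bits.
RT = a + bH = 345 + 110·1.9487 = 559.36 ms.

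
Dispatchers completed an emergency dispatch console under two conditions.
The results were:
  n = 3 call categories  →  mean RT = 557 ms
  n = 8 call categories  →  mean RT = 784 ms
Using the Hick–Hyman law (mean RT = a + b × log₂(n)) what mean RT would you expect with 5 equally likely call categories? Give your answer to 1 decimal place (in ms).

Fit slope and intercept:
  b = (784 − 557) / (log₂ 8 − log₂ 3) = 227 / (3 − 1.5850) = 160.420 ms/bit
  a = 557 − 160.420 × 1.5850 = 302.741 ms
Then RT(5) = 302.741 + 160.420 × log₂ 5 = 302.741 + 160.420 × 2.3219 ≈ 675.224 ms.

675.2 ms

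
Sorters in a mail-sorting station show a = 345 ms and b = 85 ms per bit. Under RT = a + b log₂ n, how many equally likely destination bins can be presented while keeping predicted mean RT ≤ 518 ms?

85·log₂ n ≤ 518 − 345 = 173, giving log₂ n ≤ 2.0353 and n ≤ 4.099. The largest whole number is 4.

4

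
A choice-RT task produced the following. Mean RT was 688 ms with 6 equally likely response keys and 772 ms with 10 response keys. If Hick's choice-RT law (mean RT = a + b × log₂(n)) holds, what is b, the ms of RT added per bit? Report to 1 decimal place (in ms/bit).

114.0 ms/bit

The slope on a log₂ axis is (772 − 688) / (3.3219 − 2.5850) = 113.981 ms/bit.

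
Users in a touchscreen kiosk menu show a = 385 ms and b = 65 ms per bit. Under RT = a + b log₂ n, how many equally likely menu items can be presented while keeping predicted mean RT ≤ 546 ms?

Set 385 + 65·log₂ n ≤ 546 → log₂ n ≤ (546 − 385)/65 = 2.4769.
So n ≤ 2^2.4769 = 5.567; the largest integer n is 5.

5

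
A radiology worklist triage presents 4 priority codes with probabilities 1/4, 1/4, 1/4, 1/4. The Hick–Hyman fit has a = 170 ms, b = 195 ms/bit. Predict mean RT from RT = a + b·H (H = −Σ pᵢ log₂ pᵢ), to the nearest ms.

560 ms

Each term −pᵢ log₂ pᵢ: 0.25·2 + 0.25·2 + 0.25·2 + 0.25·2; summed, H = 2.000 bits.
Mean RT = a + bH = 170 + 195·2.000 = 560.00 ms.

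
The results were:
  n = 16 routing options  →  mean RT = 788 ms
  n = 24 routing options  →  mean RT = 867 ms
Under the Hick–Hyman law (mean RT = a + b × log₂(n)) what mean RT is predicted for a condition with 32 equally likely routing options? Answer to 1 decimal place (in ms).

923.1 ms

Fit slope and intercept:
  b = (867 − 788) / (log₂ 24 − log₂ 16) = 79 / (4.5850 − 4) = 135.051 ms/bit
  a = 788 − 135.051 × 4 = 247.794 ms
Then RT(32) = 247.794 + 135.051 × log₂ 32 = 247.794 + 135.051 × 5 ≈ 923.051 ms.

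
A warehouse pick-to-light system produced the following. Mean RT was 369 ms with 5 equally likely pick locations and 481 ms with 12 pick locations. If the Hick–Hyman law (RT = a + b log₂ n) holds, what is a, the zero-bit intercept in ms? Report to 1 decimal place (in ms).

Slope: b = (481 − 369) / (log₂ 12 − log₂ 5) = 112/1.2630 = 88.675 ms/bit.
a = RT₁ − b·log₂ n₁ = 369 − 88.675 × 2.3219 = 163.102 ms.

163.1 ms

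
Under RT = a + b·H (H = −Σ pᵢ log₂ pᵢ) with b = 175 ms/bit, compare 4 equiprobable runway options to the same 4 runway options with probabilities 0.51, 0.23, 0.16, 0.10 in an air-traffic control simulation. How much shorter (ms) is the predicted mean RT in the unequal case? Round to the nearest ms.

46 ms

Equiprobable entropy H₀ = log₂ 4 = 2.0000 bits.
Skewed entropy H = −Σ pᵢ log₂ pᵢ = 1.7383 bits.
ΔRT = b·(H₀ − H) = 175 × 0.2617 = 45.80 ms.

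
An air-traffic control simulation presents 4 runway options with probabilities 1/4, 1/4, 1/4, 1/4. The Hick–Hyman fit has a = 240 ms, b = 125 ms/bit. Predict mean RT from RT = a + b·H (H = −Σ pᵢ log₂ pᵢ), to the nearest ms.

H = −Σ pᵢ log₂ pᵢ = 0.25·2 + 0.25·2 + 0.25·2 + 0.25·2 = 2.000 bits.
RT = 240 + 125 × 2.000 = 490.00 ms.

490 ms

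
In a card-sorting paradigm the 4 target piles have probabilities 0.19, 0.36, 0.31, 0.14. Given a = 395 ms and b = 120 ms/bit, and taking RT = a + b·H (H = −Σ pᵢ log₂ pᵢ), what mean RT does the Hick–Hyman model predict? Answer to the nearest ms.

H = 0.19·log₂(1/0.19) + 0.36·log₂(1/0.36) + 0.31·log₂(1/0.31) + 0.14·log₂(1/0.14) = 1.9067 bits.
RT = 395 + 120 × 1.9067 = 623.81 ms.

624 ms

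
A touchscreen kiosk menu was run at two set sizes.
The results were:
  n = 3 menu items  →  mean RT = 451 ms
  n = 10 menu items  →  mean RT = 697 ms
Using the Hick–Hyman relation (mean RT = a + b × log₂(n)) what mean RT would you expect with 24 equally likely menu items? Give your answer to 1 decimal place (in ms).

Fit slope and intercept:
  b = (697 − 451) / (log₂ 10 − log₂ 3) = 246 / (3.3219 − 1.5850) = 141.626 ms/bit
  a = 451 − 141.626 × 1.5850 = 226.528 ms
Then RT(24) = 226.528 + 141.626 × log₂ 24 = 226.528 + 141.626 × 4.5850 ≈ 875.879 ms.

875.9 ms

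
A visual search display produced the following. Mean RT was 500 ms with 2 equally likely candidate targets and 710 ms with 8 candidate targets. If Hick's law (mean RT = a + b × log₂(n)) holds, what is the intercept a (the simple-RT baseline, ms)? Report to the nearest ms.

395 ms

Slope: b = (710 − 500) / (log₂ 8 − log₂ 2) = 210/2.0000 = 105 ms/bit.
Intercept: a = 500 − 105·log₂(2) = 395.000 ms.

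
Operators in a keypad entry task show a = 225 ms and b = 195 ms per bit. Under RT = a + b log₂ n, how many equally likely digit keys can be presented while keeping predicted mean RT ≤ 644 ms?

195·log₂ n ≤ 644 − 225 = 419, giving log₂ n ≤ 2.1487 and n ≤ 4.434. The largest whole number is 4.

4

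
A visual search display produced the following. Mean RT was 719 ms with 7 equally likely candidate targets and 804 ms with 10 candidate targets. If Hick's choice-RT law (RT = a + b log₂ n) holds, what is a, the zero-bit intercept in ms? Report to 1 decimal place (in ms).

255.3 ms

The slope on a log₂ axis is (804 − 719) / (3.3219 − 2.8074) = 165.185 ms/bit.
Intercept: a = 719 − 165.185·log₂(7) = 255.266 ms.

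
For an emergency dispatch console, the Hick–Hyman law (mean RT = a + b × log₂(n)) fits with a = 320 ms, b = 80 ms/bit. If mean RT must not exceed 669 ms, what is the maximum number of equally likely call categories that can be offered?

Set 320 + 80·log₂ n ≤ 669 → log₂ n ≤ (669 − 320)/80 = 4.3625.
So n ≤ 2^4.3625 = 20.570; the largest integer n is 20.

20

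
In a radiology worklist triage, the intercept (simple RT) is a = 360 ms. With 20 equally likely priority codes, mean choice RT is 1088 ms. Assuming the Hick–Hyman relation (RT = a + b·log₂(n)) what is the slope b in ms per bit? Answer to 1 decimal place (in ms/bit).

b = (1088 − 360) / log₂(20) = 728 / 4.3219 = 168.443 ms/bit.

168.4 ms/bit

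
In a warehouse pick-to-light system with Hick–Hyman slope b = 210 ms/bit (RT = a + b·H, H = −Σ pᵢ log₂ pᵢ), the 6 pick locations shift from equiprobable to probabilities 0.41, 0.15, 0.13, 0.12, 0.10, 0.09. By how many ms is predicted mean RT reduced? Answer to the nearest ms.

53 ms

The RT saving is b·ΔH. Equiprobable H₀ = log₂(6) = 2.5850 bits; with the given probabilities H = 2.3325 bits.
b·(H₀ − H) = 210 × (2.5850 − 2.3325) = 53.02 ms.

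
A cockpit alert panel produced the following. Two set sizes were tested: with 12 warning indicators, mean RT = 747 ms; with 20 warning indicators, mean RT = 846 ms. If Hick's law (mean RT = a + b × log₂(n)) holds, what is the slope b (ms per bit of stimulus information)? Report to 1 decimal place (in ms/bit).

The slope on a log₂ axis is (846 − 747) / (4.3219 − 3.5850) = 134.335 ms/bit.

134.3 ms/bit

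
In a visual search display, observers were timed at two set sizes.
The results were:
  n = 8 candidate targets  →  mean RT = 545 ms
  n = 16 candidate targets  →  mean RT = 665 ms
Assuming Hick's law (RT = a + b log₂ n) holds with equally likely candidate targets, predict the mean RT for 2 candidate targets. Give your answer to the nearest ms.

RT is linear in log₂ n, so two points fix the line:
  b = (665 − 545) / (log₂ 16 − log₂ 8) = 120 / (4 − 3) = 120 ms/bit
  a = 545 − 120 × 3 = 185 ms
Then RT(2) = 185 + 120 × log₂ 2 = 185 + 120 × 1 ≈ 305.000 ms.

305 ms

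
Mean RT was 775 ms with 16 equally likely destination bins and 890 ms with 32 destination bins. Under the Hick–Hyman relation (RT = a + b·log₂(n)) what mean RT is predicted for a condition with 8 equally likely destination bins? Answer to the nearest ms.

660 ms

With log₂ n on the abscissa the relation is linear; from the two conditions:
  b = (890 − 775) / (log₂ 32 − log₂ 16) = 115 / (5 − 4) = 115 ms/bit
  a = 775 − 115 × 4 = 315 ms
Then RT(8) = 315 + 115 × log₂ 8 = 315 + 115 × 3 ≈ 660.000 ms.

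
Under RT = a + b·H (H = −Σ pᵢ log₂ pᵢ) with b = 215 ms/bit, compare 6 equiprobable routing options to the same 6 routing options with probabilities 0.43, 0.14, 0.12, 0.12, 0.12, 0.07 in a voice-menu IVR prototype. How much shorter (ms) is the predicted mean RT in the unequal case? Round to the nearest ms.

The RT saving is b·ΔH. Equiprobable H₀ = log₂(6) = 2.5850 bits; with the given probabilities H = 2.2904 bits.
b·(H₀ − H) = 215 × (2.5850 − 2.2904) = 63.32 ms.

63 ms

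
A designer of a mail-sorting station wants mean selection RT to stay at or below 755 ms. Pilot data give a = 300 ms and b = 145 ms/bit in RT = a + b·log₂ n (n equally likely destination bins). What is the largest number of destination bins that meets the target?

Information budget: (755 − 300)/145 = 3.1379 bits, so n ≤ 2^3.1379 = 8.803 → at most 8.

8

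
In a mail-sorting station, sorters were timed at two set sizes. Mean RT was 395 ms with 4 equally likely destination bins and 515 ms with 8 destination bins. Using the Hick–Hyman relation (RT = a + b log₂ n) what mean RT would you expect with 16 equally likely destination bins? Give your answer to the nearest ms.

With log₂ n on the abscissa the relation is linear; from the two conditions:
  b = (515 − 395) / (log₂ 8 − log₂ 4) = 120 / (3 − 2) = 120 ms/bit
  a = 395 − 120 × 2 = 155 ms
Then RT(16) = 155 + 120 × log₂ 16 = 155 + 120 × 4 ≈ 635.000 ms.

635 ms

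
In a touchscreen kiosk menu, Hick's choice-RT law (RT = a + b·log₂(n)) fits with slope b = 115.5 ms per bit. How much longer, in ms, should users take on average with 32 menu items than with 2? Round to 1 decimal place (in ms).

ΔRT = (a + b log₂ n₂) − (a + b log₂ n₁) = b·(log₂ n₂ − log₂ n₁).
log₂(32) − log₂(2) = log₂(32/2) = log₂(16) = 4.
ΔRT = 115.5 × 4.0000 = 462.000 ms.

462.0 ms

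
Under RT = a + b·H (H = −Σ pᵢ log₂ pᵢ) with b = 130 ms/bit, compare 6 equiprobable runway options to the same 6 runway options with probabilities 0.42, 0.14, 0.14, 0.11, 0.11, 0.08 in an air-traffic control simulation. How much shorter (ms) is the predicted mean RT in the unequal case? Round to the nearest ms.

35 ms

The RT saving is b·ΔH. Equiprobable H₀ = log₂(6) = 2.5850 bits; with the given probabilities H = 2.3119 bits.
b·(H₀ − H) = 130 × (2.5850 − 2.3119) = 35.49 ms.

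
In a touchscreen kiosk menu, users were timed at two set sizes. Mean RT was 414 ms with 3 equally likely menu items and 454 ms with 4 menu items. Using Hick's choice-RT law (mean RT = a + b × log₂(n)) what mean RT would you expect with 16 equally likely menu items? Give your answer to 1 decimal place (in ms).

With log₂ n on the abscissa the relation is linear; from the two conditions:
  b = (454 − 414) / (log₂ 4 − log₂ 3) = 40 / (2 − 1.5850) = 96.377 ms/bit
  a = 414 − 96.377 × 1.5850 = 261.246 ms
Then RT(16) = 261.246 + 96.377 × log₂ 16 = 261.246 + 96.377 × 4 ≈ 646.754 ms.

646.8 ms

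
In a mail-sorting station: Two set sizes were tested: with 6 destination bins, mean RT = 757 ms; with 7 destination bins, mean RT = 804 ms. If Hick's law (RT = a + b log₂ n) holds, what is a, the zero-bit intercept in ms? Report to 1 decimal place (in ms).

Slope: b = (804 − 757) / (log₂ 7 − log₂ 6) = 47/0.2224 = 211.338 ms/bit.
a = RT₁ − b·log₂ n₁ = 757 − 211.338 × 2.5850 = 210.699 ms.

210.7 ms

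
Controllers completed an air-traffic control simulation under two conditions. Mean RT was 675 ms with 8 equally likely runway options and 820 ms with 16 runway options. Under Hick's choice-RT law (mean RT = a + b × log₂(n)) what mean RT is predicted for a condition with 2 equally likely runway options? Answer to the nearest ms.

385 ms

Solve the two-equation system in a and b:
  b = (820 − 675) / (log₂ 16 − log₂ 8) = 145 / (4 − 3) = 145 ms/bit
  a = 675 − 145 × 3 = 240 ms
Then RT(2) = 240 + 145 × log₂ 2 = 240 + 145 × 1 ≈ 385.000 ms.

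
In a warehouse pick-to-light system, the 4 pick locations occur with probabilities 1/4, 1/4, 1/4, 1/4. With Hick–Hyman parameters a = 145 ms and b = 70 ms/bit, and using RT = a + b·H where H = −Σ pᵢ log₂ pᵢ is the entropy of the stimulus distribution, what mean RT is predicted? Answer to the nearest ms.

Each term −pᵢ log₂ pᵢ: 0.25·2 + 0.25·2 + 0.25·2 + 0.25·2; summed, H = 2.000 bits.
Mean RT = a + bH = 145 + 70·2.000 = 285.00 ms.

285 ms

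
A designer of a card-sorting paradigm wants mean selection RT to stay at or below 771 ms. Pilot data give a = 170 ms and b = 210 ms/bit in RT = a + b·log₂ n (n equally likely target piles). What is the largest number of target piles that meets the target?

7

Information budget: (771 − 170)/210 = 2.8619 bits, so n ≤ 2^2.8619 = 7.270 → at most 7.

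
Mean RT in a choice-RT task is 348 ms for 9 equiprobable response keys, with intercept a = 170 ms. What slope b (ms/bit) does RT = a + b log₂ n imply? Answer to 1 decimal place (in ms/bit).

9 alternatives carry log₂ 9 = 3.1699 bits; the choice cost is 348 − 170 = 178 ms, so b = 178/3.1699 = 56.153 ms/bit.

56.2 ms/bit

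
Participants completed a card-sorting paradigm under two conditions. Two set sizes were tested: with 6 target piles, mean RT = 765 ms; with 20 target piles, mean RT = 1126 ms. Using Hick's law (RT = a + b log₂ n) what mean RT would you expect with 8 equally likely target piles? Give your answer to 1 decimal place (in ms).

With log₂ n on the abscissa the relation is linear; from the two conditions:
  b = (1126 − 765) / (log₂ 20 − log₂ 6) = 361 / (4.3219 − 2.5850) = 207.834 ms/bit
  a = 765 − 207.834 × 2.5850 = 227.758 ms
Then RT(8) = 227.758 + 207.834 × log₂ 8 = 227.758 + 207.834 × 3 ≈ 851.259 ms.

851.3 ms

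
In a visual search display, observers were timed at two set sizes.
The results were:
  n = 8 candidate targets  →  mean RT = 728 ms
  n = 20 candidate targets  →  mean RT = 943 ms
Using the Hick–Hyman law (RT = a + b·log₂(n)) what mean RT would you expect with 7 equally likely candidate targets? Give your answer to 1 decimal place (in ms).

Solve the two-equation system in a and b:
  b = (943 − 728) / (log₂ 20 − log₂ 8) = 215 / (4.3219 − 3) = 162.641 ms/bit
  a = 728 − 162.641 × 3 = 240.076 ms
Then RT(7) = 240.076 + 162.641 × log₂ 7 = 240.076 + 162.641 × 2.8074 ≈ 696.668 ms.

696.7 ms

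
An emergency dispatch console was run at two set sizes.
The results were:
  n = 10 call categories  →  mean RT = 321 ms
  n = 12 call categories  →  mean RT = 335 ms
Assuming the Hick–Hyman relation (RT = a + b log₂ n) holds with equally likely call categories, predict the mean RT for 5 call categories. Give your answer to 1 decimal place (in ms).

267.8 ms

RT is linear in log₂ n, so two points fix the line:
  b = (335 − 321) / (log₂ 12 − log₂ 10) = 14 / (3.5850 − 3.3219) = 53.225 ms/bit
  a = 321 − 53.225 × 3.3219 = 144.190 ms
Then RT(5) = 144.190 + 53.225 × log₂ 5 = 144.190 + 53.225 × 2.3219 ≈ 267.775 ms.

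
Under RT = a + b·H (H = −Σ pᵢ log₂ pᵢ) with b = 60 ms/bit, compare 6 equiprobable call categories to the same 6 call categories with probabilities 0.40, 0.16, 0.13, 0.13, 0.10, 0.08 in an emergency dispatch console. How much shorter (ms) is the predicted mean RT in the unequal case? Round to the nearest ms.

Equiprobable entropy H₀ = log₂ 6 = 2.5850 bits.
Skewed entropy H = −Σ pᵢ log₂ pᵢ = 2.3408 bits.
ΔRT = b·(H₀ − H) = 60 × 0.2442 = 14.65 ms.

15 ms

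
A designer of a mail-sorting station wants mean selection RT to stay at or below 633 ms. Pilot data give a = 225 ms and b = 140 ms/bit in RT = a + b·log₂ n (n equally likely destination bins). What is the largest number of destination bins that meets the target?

7

Set 225 + 140·log₂ n ≤ 633 → log₂ n ≤ (633 − 225)/140 = 2.9143.
So n ≤ 2^2.9143 = 7.539; the largest integer n is 7.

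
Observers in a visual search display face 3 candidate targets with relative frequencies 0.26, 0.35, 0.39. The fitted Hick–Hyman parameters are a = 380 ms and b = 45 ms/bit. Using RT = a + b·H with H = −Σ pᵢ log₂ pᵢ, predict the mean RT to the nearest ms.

H = 0.26·log₂(1/0.26) + 0.35·log₂(1/0.35) + 0.39·log₂(1/0.39) = 1.5652 bits.
RT = 380 + 45 × 1.5652 = 450.43 ms.

450 ms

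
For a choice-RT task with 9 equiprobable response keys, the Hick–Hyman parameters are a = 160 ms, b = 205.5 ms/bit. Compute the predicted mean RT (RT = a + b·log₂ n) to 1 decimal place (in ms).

log₂(9) = 3.1699 bits, so RT = 160 + 205.5 × 3.1699 ≈ 811.420 ms.

811.4 ms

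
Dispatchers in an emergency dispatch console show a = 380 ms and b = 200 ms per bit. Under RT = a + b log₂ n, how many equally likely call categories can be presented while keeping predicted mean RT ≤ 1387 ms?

32

Information budget: (1387 − 380)/200 = 5.0350 bits, so n ≤ 2^5.0350 = 32.786 → at most 32.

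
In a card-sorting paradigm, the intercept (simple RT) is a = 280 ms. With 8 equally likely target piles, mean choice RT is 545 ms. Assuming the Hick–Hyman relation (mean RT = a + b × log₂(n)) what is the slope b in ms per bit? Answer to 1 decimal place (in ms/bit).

8 alternatives carry log₂ 8 = 3 bits; the choice cost is 545 − 280 = 265 ms, so b = 265/3 = 88.333 ms/bit.

88.3 ms/bit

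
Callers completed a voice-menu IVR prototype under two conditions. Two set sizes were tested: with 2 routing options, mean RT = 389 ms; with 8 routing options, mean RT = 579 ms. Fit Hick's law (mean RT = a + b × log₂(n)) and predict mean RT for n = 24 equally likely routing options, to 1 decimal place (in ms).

729.6 ms

RT is linear in log₂ n, so two points fix the line:
  b = (579 − 389) / (log₂ 8 − log₂ 2) = 190 / (3 − 1) = 95.000 ms/bit
  a = 389 − 95.000 × 1 = 294.000 ms
Then RT(24) = 294.000 + 95.000 × log₂ 24 = 294.000 + 95.000 × 4.5850 ≈ 729.571 ms.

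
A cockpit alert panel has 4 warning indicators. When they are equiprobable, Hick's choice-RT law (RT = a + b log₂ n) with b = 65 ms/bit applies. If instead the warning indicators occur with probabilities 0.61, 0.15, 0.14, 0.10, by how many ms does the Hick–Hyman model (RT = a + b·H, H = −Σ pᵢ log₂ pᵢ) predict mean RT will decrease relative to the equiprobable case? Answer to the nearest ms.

The RT saving is b·ΔH. Equiprobable H₀ = log₂(4) = 2.0000 bits; with the given probabilities H = 1.5749 bits.
b·(H₀ − H) = 65 × (2.0000 − 1.5749) = 27.63 ms.

28 ms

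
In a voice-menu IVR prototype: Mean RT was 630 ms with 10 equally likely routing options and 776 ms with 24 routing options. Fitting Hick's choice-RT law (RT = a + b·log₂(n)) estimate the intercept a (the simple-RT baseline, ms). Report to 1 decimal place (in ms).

b = (RT₂ − RT₁)/(log₂ n₂ − log₂ n₁) = (776 − 630)/(4.5850 − 3.3219) = 115.595 ms/bit.
a = RT₁ − b·log₂ n₁ = 630 − 115.595 × 3.3219 = 246.003 ms.

246.0 ms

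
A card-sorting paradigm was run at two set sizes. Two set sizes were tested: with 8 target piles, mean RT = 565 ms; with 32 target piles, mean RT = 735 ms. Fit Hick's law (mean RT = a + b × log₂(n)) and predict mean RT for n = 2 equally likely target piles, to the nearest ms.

395 ms

With log₂ n on the abscissa the relation is linear; from the two conditions:
  b = (735 − 565) / (log₂ 32 − log₂ 8) = 170 / (5 − 3) = 85 ms/bit
  a = 565 − 85 × 3 = 310 ms
Then RT(2) = 310 + 85 × log₂ 2 = 310 + 85 × 1 ≈ 395.000 ms.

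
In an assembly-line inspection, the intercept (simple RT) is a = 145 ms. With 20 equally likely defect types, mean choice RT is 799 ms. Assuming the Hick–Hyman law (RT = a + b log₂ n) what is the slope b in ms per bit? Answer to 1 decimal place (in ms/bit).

151.3 ms/bit

log₂(20) = 4.3219 bits.
b = (RT − a)/log₂ n = (799 − 145) / 4.3219 = 151.321 ms/bit.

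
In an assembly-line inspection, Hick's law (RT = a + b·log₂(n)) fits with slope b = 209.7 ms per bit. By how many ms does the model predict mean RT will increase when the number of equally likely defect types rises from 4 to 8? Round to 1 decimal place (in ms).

The intercept a cancels: ΔRT = b·(log₂ n₂ − log₂ n₁) = b·log₂(n₂/n₁).
log₂(8) − log₂(4) = log₂(8/4) = log₂(2) = 1.
ΔRT = 209.7 × 1.0000 = 209.700 ms.

209.7 ms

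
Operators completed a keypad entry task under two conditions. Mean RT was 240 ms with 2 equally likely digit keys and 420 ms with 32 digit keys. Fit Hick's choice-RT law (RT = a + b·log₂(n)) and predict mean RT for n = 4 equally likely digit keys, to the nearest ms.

RT is linear in log₂ n, so two points fix the line:
  b = (420 − 240) / (log₂ 32 − log₂ 2) = 180 / (5 − 1) = 45 ms/bit
  a = 240 − 45 × 1 = 195 ms
Then RT(4) = 195 + 45 × log₂ 4 = 195 + 45 × 2 ≈ 285.000 ms.

285 ms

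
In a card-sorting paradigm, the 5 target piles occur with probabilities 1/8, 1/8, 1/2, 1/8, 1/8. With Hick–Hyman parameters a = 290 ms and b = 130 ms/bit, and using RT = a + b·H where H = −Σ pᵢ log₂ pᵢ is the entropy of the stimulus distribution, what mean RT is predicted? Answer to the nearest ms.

550 ms

H = −Σ pᵢ log₂ pᵢ = 0.125·3 + 0.125·3 + 0.5·1 + 0.125·3 + 0.125·3 = 2.000 bits.
RT = 290 + 130 × 2.000 = 550.00 ms.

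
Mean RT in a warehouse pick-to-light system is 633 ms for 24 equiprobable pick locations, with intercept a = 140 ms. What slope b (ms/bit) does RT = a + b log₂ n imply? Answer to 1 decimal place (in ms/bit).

b = (633 − 140) / log₂(24) = 493 / 4.5850 = 107.525 ms/bit.

107.5 ms/bit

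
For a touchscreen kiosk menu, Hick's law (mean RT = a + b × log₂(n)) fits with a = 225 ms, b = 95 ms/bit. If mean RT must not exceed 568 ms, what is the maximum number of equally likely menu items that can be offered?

95·log₂ n ≤ 568 − 225 = 343, giving log₂ n ≤ 3.6105 and n ≤ 12.215. The largest whole number is 12.

12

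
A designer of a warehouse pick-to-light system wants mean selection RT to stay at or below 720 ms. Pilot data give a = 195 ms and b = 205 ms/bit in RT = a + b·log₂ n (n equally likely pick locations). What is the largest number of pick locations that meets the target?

5

Set 195 + 205·log₂ n ≤ 720 → log₂ n ≤ (720 − 195)/205 = 2.5610.
So n ≤ 2^2.5610 = 5.901; the largest integer n is 5.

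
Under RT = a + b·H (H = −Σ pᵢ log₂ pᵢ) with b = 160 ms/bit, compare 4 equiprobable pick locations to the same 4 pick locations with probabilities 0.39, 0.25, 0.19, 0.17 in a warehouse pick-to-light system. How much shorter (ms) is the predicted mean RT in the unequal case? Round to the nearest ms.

The RT saving is b·ΔH. Equiprobable H₀ = log₂(4) = 2.0000 bits; with the given probabilities H = 1.9196 bits.
b·(H₀ − H) = 160 × (2.0000 − 1.9196) = 12.86 ms.

13 ms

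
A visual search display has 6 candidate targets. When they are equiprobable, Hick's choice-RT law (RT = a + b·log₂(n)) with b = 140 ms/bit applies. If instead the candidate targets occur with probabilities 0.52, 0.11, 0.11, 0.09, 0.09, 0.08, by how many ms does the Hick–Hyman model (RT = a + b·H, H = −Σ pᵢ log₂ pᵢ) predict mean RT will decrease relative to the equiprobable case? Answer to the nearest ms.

Equiprobable entropy H₀ = log₂ 6 = 2.5850 bits.
Skewed entropy H = −Σ pᵢ log₂ pᵢ = 2.1080 bits.
ΔRT = b·(H₀ − H) = 140 × 0.4770 = 66.78 ms.

67 ms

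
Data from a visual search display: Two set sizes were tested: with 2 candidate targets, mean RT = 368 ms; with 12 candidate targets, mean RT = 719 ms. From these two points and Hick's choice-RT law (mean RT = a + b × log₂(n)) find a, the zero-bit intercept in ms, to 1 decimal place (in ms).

The slope on a log₂ axis is (719 − 368) / (3.5850 − 1) = 135.785 ms/bit.
Intercept: a = 368 − 135.785·log₂(2) = 232.215 ms.

232.2 ms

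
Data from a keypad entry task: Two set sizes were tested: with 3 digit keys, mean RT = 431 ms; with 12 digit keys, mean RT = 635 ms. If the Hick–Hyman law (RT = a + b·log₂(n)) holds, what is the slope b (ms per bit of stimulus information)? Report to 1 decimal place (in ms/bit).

b = (RT₂ − RT₁)/(log₂ n₂ − log₂ n₁) = (635 − 431)/(3.5850 − 1.5850) = 102.000 ms/bit.

102.0 ms/bit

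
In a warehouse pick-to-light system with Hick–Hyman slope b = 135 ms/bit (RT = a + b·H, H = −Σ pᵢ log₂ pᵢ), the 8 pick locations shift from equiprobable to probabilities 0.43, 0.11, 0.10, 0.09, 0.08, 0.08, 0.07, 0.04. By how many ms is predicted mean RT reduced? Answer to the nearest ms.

Equiprobable entropy H₀ = log₂ 8 = 3.0000 bits.
Skewed entropy H = −Σ pᵢ log₂ pᵢ = 2.5560 bits.
ΔRT = b·(H₀ − H) = 135 × 0.4440 = 59.94 ms.

60 ms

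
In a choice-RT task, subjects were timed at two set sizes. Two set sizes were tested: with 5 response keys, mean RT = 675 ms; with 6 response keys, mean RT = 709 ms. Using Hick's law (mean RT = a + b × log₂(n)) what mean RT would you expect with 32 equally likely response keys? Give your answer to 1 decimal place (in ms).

RT is linear in log₂ n, so two points fix the line:
  b = (709 − 675) / (log₂ 6 − log₂ 5) = 34 / (2.5850 − 2.3219) = 129.261 ms/bit
  a = 675 − 129.261 × 2.3219 = 374.866 ms
Then RT(32) = 374.866 + 129.261 × log₂ 32 = 374.866 + 129.261 × 5 ≈ 1021.169 ms.

1021.2 ms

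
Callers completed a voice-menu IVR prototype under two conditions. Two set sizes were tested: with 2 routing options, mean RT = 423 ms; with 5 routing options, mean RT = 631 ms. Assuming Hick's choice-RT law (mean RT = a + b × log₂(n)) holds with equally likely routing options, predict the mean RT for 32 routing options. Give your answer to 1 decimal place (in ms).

With log₂ n on the abscissa the relation is linear; from the two conditions:
  b = (631 − 423) / (log₂ 5 − log₂ 2) = 208 / (2.3219 − 1) = 157.346 ms/bit
  a = 423 − 157.346 × 1 = 265.654 ms
Then RT(32) = 265.654 + 157.346 × log₂ 32 = 265.654 + 157.346 × 5 ≈ 1052.384 ms.

1052.4 ms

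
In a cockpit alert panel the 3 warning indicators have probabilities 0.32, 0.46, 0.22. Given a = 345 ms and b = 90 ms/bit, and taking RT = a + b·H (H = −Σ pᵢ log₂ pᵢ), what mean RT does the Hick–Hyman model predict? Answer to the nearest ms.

482 ms

H = 0.32·log₂(1/0.32) + 0.46·log₂(1/0.46) + 0.22·log₂(1/0.22) = 1.5219 bits.
RT = 345 + 90 × 1.5219 = 481.97 ms.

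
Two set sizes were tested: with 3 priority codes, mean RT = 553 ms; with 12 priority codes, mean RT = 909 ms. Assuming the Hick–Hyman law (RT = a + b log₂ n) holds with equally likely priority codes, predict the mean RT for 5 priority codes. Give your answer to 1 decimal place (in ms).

684.2 ms

With log₂ n on the abscissa the relation is linear; from the two conditions:
  b = (909 − 553) / (log₂ 12 − log₂ 3) = 356 / (3.5850 − 1.5850) = 178.000 ms/bit
  a = 553 − 178.000 × 1.5850 = 270.877 ms
Then RT(5) = 270.877 + 178.000 × log₂ 5 = 270.877 + 178.000 × 2.3219 ≈ 684.180 ms.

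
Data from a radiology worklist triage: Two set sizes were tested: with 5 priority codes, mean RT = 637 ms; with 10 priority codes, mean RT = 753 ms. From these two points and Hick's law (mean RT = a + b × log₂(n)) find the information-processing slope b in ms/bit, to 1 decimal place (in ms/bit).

Slope: b = (753 − 637) / (log₂ 10 − log₂ 5) = 116/1.0000 = 116.000 ms/bit.

116.0 ms/bit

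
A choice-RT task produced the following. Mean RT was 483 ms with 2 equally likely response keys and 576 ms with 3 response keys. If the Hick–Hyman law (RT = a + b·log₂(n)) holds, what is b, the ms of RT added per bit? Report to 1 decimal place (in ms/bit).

159.0 ms/bit

b = (RT₂ − RT₁)/(log₂ n₂ − log₂ n₁) = (576 − 483)/(1.5850 − 1) = 158.985 ms/bit.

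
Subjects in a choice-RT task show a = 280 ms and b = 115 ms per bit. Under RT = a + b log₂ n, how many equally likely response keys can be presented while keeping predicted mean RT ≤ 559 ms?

5

Information budget: (559 − 280)/115 = 2.4261 bits, so n ≤ 2^2.4261 = 5.374 → at most 5.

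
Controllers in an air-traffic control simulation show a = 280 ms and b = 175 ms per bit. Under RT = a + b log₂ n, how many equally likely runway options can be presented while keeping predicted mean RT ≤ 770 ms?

6

Information budget: (770 − 280)/175 = 2.8000 bits, so n ≤ 2^2.8000 = 6.964 → at most 6.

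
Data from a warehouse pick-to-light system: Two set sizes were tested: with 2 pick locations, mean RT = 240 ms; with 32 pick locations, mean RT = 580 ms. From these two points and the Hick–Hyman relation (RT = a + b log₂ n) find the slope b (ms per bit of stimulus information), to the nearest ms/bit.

Slope: b = (580 − 240) / (log₂ 32 − log₂ 2) = 340/4.0000 = 85 ms/bit.

85 ms/bit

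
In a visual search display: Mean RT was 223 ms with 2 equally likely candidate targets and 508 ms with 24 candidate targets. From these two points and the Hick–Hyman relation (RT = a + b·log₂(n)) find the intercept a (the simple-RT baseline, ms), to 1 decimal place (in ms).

143.5 ms

Slope: b = (508 − 223) / (log₂ 24 − log₂ 2) = 285/3.5850 = 79.499 ms/bit.
Intercept: a = 223 − 79.499·log₂(2) = 143.501 ms.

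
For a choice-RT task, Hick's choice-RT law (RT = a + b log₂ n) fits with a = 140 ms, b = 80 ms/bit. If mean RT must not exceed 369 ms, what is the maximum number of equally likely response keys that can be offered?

7

Set 140 + 80·log₂ n ≤ 369 → log₂ n ≤ (369 − 140)/80 = 2.8625.
So n ≤ 2^2.8625 = 7.273; the largest integer n is 7.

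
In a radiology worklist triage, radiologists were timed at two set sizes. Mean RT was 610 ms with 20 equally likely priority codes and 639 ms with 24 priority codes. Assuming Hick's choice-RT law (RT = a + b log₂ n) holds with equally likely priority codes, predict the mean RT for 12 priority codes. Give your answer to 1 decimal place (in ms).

RT is linear in log₂ n, so two points fix the line:
  b = (639 − 610) / (log₂ 24 − log₂ 20) = 29 / (4.5850 − 4.3219) = 110.252 ms/bit
  a = 610 − 110.252 × 4.3219 = 133.500 ms
Then RT(12) = 133.500 + 110.252 × log₂ 12 = 133.500 + 110.252 × 3.5850 ≈ 528.748 ms.

528.7 ms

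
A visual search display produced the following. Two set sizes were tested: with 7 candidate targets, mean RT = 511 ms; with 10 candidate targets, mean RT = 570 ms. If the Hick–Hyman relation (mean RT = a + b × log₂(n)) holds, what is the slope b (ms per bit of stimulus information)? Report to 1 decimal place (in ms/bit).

The slope on a log₂ axis is (570 − 511) / (3.3219 − 2.8074) = 114.658 ms/bit.

114.7 ms/bit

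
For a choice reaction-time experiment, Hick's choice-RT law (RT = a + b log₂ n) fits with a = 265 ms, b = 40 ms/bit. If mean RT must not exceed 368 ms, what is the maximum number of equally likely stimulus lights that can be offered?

5

40·log₂ n ≤ 368 − 265 = 103, giving log₂ n ≤ 2.5750 and n ≤ 5.959. The largest whole number is 5.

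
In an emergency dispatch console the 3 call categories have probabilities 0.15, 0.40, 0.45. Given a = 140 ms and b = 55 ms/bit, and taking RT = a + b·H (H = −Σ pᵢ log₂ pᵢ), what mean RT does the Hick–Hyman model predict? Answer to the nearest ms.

H = 0.15·log₂(1/0.15) + 0.40·log₂(1/0.40) + 0.45·log₂(1/0.45) = 1.4577 bits.
RT = 140 + 55 × 1.4577 = 220.17 ms.

220 ms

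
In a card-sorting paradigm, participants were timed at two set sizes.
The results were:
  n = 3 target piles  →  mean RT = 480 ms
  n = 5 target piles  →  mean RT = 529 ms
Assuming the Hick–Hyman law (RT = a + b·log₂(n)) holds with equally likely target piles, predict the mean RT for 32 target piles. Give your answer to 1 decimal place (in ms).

707.1 ms

Fit slope and intercept:
  b = (529 − 480) / (log₂ 5 − log₂ 3) = 49 / (2.3219 − 1.5850) = 66.489 ms/bit
  a = 480 − 66.489 × 1.5850 = 374.618 ms
Then RT(32) = 374.618 + 66.489 × log₂ 32 = 374.618 + 66.489 × 5 ≈ 707.062 ms.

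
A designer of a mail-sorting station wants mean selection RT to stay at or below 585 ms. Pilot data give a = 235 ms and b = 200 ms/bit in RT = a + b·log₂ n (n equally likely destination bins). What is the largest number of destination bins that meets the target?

200·log₂ n ≤ 585 − 235 = 350, giving log₂ n ≤ 1.7500 and n ≤ 3.364. The largest whole number is 3.

3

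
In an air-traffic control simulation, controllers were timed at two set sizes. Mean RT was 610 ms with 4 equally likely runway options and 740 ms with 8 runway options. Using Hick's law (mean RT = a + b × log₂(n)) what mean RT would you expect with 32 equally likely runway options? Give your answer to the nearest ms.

Fit slope and intercept:
  b = (740 − 610) / (log₂ 8 − log₂ 4) = 130 / (3 − 2) = 130 ms/bit
  a = 610 − 130 × 2 = 350 ms
Then RT(32) = 350 + 130 × log₂ 32 = 350 + 130 × 5 ≈ 1000.000 ms.

1000 ms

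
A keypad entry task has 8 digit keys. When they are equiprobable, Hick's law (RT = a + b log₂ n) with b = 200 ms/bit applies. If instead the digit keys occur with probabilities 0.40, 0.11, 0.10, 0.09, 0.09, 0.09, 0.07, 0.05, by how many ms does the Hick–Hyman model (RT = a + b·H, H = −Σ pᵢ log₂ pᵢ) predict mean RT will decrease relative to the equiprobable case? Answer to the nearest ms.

73 ms

The RT saving is b·ΔH. Equiprobable H₀ = log₂(8) = 3.0000 bits; with the given probabilities H = 2.6339 bits.
b·(H₀ − H) = 200 × (3.0000 − 2.6339) = 73.23 ms.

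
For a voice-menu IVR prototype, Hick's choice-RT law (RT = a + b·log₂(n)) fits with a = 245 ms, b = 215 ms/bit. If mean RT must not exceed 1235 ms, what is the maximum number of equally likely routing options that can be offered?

Set 245 + 215·log₂ n ≤ 1235 → log₂ n ≤ (1235 − 245)/215 = 4.6047.
So n ≤ 2^4.6047 = 24.330; the largest integer n is 24.

24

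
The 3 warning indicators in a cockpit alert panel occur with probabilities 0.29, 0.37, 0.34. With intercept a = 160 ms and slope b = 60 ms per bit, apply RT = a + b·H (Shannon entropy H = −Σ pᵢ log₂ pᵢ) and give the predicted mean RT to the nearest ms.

Entropy contributions −pᵢ log₂ pᵢ: 0.5179, 0.5307, 0.5292; sum H = 1.5778 bits.
RT = a + bH = 160 + 60·1.5778 = 254.67 ms.

255 ms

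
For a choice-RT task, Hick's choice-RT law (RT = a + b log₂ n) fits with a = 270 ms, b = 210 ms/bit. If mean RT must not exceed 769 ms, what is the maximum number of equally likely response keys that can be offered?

5

Set 270 + 210·log₂ n ≤ 769 → log₂ n ≤ (769 − 270)/210 = 2.3762.
So n ≤ 2^2.3762 = 5.192; the largest integer n is 5.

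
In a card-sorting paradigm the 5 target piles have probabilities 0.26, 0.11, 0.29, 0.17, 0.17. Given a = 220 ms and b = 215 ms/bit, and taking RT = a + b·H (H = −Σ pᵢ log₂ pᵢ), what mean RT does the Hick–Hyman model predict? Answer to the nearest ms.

H = 0.26·log₂(1/0.26) + 0.11·log₂(1/0.11) + 0.29·log₂(1/0.29) + 0.17·log₂(1/0.17) + 0.17·log₂(1/0.17) = 2.2427 bits.
RT = 220 + 215 × 2.2427 = 702.17 ms.

702 ms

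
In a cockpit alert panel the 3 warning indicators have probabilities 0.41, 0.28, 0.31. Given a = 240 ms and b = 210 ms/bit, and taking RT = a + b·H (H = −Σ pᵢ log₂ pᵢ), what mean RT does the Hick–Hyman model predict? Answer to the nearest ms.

569 ms

Entropy contributions −pᵢ log₂ pᵢ: 0.5274, 0.5142, 0.5238; sum H = 1.5654 bits.
RT = a + bH = 240 + 210·1.5654 = 568.73 ms.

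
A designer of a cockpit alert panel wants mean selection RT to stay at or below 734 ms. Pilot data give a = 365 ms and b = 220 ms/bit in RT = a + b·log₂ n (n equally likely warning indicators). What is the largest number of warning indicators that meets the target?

3

Information budget: (734 − 365)/220 = 1.6773 bits, so n ≤ 2^1.6773 = 3.198 → at most 3.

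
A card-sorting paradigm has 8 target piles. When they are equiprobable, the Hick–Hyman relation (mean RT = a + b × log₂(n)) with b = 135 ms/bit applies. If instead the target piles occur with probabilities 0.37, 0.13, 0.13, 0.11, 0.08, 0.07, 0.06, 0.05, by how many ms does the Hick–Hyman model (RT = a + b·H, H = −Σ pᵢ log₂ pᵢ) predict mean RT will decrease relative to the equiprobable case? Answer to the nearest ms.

45 ms

Equiprobable entropy H₀ = log₂ 8 = 3.0000 bits.
Skewed entropy H = −Σ pᵢ log₂ pᵢ = 2.6660 bits.
ΔRT = b·(H₀ − H) = 135 × 0.3340 = 45.09 ms.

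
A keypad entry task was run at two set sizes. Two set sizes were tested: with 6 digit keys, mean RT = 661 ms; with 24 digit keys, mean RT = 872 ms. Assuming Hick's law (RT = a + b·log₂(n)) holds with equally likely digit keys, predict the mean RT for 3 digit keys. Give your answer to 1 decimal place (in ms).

With log₂ n on the abscissa the relation is linear; from the two conditions:
  b = (872 − 661) / (log₂ 24 − log₂ 6) = 211 / (4.5850 − 2.5850) = 105.500 ms/bit
  a = 661 − 105.500 × 2.5850 = 388.286 ms
Then RT(3) = 388.286 + 105.500 × log₂ 3 = 388.286 + 105.500 × 1.5850 ≈ 555.500 ms.

555.5 ms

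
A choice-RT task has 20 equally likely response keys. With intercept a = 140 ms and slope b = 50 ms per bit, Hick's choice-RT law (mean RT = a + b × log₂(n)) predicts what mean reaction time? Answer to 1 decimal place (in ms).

log₂(20) = 4.3219 bits, so RT = 140 + 50 × 4.3219 ≈ 356.096 ms.

356.1 ms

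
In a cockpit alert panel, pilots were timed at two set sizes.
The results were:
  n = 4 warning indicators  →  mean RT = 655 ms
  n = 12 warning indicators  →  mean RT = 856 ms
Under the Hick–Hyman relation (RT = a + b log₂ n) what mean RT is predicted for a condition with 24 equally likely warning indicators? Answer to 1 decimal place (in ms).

982.8 ms

With log₂ n on the abscissa the relation is linear; from the two conditions:
  b = (856 − 655) / (log₂ 12 − log₂ 4) = 201 / (3.5850 − 2) = 126.817 ms/bit
  a = 655 − 126.817 × 2 = 401.366 ms
Then RT(24) = 401.366 + 126.817 × log₂ 24 = 401.366 + 126.817 × 4.5850 ≈ 982.817 ms.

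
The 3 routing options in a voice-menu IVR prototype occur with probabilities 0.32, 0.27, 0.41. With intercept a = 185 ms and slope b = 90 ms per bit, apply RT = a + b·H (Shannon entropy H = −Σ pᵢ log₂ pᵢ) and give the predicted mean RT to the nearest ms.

Entropy contributions −pᵢ log₂ pᵢ: 0.5260, 0.5100, 0.5274; sum H = 1.5634 bits.
RT = a + bH = 185 + 90·1.5634 = 325.71 ms.

326 ms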